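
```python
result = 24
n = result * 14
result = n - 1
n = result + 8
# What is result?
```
Trace:
  result=24
  result=24, n=336
  result=335, n=336
  result=335, n=343

Final answer: 335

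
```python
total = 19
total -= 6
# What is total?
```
Trace:
  total=19
  total=13

Final answer: 13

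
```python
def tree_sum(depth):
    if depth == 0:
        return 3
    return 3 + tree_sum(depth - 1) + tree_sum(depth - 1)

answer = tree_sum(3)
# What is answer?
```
Call trace (a repeated sub-call is expanded the first time; later identical calls just restate its return value):
tree_sum(depth=3)
  tree_sum(depth=2)
    tree_sum(depth=1)
      tree_sum(depth=0)
      -> return 3
      tree_sum(depth=0)
      -> return 3
    -> return 9
    tree_sum(depth=1) -> return 9  (same call as traced above)
  -> return 21
  tree_sum(depth=2) -> return 21  (same call as traced above)
-> return 45

Final answer: 45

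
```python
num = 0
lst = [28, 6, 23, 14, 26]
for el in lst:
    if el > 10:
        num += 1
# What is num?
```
Trace:
  num=0
  num=1, el=28
  num=1, el=6
  num=2, el=23
  num=3, el=14
  num=4, el=26

Final answer: 4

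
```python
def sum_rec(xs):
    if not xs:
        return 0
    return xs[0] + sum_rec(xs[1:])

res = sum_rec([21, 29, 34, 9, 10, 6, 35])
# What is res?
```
Call trace:
sum_rec(xs=[21, 29, 34, 9, 10, 6, 35])
  sum_rec(xs=[29, 34, 9, 10, 6, 35])
    sum_rec(xs=[34, 9, 10, 6, 35])
      sum_rec(xs=[9, 10, 6, 35])
        sum_rec(xs=[10, 6, 35])
          sum_rec(xs=[6, 35])
            sum_rec(xs=[35])
              sum_rec(xs=[])
              -> return 0
            -> return 35
          -> return 41
        -> return 51
      -> return 60
    -> return 94
  -> return 123
-> return 144

Final answer: 144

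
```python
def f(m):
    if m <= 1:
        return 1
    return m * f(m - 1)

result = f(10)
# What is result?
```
Call trace:
f(m=10)
  f(m=9)
    f(m=8)
      f(m=7)
        f(m=6)
          f(m=5)
            f(m=4)
              f(m=3)
                f(m=2)
                  f(m=1)
                  -> return 1
                -> return 2
              -> return 6
            -> return 24
          -> return 120
        -> return 720
      -> return 5040
    -> return 40320
  -> return 362880
-> return 3628800

Final answer: 3628800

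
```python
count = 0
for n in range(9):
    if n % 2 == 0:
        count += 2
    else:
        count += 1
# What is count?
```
Trace:
  count=0
  count=2, n=0
  count=3, n=1
  count=5, n=2
  count=6, n=3
  count=8, n=4
  count=9, n=5
  count=11, n=6
  count=12, n=7
  count=14, n=8

Final answer: 14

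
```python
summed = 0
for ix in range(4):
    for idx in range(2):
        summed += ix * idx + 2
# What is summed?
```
Trace:
  summed=0
  summed=2, ix=0, idx=0
  summed=4, ix=0, idx=1
  summed=6, ix=1, idx=0
  summed=9, ix=1, idx=1
  summed=11, ix=2, idx=0
  summed=15, ix=2, idx=1
  summed=17, ix=3, idx=0
  summed=22, ix=3, idx=1

Final answer: 22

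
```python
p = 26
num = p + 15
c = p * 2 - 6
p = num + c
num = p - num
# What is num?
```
Trace:
  p=26
  p=26, num=41
  p=26, num=41, c=46
  p=87, num=41, c=46
  p=87, num=46, c=46

Final answer: 46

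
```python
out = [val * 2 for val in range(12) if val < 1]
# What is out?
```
Trace:
  val=0
  val=1
  val=2
  val=3
  val=4
  val=5
  val=6
  val=7
  val=8
  val=9
  val=10
  val=11
  out=[0]

Final answer: [0]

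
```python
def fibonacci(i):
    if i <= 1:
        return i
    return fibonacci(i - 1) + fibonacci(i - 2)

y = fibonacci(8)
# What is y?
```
Call trace (a repeated sub-call is expanded the first time; later identical calls just restate its return value):
fibonacci(i=8)
  fibonacci(i=7)
    fibonacci(i=6)
      fibonacci(i=5)
        fibonacci(i=4)
          fibonacci(i=3)
            fibonacci(i=2)
              fibonacci(i=1)
              -> return 1
              fibonacci(i=0)
              -> return 0
            -> return 1
            fibonacci(i=1)
            -> return 1
          -> return 2
          fibonacci(i=2) -> return 1  (same call as traced above)
        -> return 3
        fibonacci(i=3) -> return 2  (same call as traced above)
      -> return 5
      fibonacci(i=4) -> return 3  (same call as traced above)
    -> return 8
    fibonacci(i=5) -> return 5  (same call as traced above)
  -> return 13
  fibonacci(i=6) -> return 8  (same call as traced above)
-> return 21

Final answer: 21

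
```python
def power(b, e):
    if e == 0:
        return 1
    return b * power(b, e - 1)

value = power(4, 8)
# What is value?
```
Call trace:
power(b=4, e=8)
  power(b=4, e=7)
    power(b=4, e=6)
      power(b=4, e=5)
        power(b=4, e=4)
          power(b=4, e=3)
            power(b=4, e=2)
              power(b=4, e=1)
                power(b=4, e=0)
                -> return 1
              -> return 4
            -> return 16
          -> return 64
        -> return 256
      -> return 1024
    -> return 4096
  -> return 16384
-> return 65536

Final answer: 65536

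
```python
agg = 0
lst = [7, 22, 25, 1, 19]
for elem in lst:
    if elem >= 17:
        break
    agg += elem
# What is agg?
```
Trace:
  agg=0
  agg=7, elem=7
  agg=7, elem=22

Final answer: 7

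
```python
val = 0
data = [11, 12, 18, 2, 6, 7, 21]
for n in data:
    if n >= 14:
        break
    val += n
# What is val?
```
Trace:
  val=0
  val=11, n=11
  val=23, n=12
  val=23, n=18

Final answer: 23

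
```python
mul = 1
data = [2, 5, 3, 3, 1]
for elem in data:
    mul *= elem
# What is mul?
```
Trace:
  mul=1
  mul=2, elem=2
  mul=10, elem=5
  mul=30, elem=3
  mul=90, elem=3
  mul=90, elem=1

Final answer: 90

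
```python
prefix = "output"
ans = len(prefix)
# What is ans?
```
Trace:
  prefix='output'
  prefix='output', ans=6

Final answer: 6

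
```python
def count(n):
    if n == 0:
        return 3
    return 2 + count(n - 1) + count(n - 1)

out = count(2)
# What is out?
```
Call trace (a repeated sub-call is expanded the first time; later identical calls just restate its return value):
count(n=2)
  count(n=1)
    count(n=0)
    -> return 3
    count(n=0)
    -> return 3
  -> return 8
  count(n=1) -> return 8  (same call as traced above)
-> return 18

Final answer: 18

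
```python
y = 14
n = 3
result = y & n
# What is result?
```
Trace:
  y=14
  y=14, n=3
  y=14, n=3, result=2

Final answer: 2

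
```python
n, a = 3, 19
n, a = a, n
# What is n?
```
Trace:
  n=3, a=19
  n=19, a=3

Final answer: 19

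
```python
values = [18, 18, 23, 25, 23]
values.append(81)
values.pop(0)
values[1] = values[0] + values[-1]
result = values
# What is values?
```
Trace:
  values=[18, 18, 23, 25, 23]
  values=[18, 18, 23, 25, 23, 81]
  values=[18, 23, 25, 23, 81]
  values=[18, 99, 25, 23, 81]
  values=[18, 99, 25, 23, 81], result=[18, 99, 25, 23, 81]

Final answer: [18, 99, 25, 23, 81]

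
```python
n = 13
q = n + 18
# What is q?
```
Trace:
  n=13
  n=13, q=31

Final answer: 31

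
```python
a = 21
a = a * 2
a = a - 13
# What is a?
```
Trace:
  a=21
  a=42
  a=29

Final answer: 29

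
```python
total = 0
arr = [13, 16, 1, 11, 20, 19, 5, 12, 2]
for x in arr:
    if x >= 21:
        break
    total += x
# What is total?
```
Trace:
  total=0
  total=13, x=13
  total=29, x=16
  total=30, x=1
  total=41, x=11
  total=61, x=20
  total=80, x=19
  total=85, x=5
  total=97, x=12
  total=99, x=2

Final answer: 99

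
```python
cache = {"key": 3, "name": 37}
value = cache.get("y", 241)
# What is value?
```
Trace:
  cache={'key': 3, 'name': 37}
  cache={'key': 3, 'name': 37}, value=241

Final answer: 241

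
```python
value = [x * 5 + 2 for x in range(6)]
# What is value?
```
Trace:
  x=0
  x=1
  x=2
  x=3
  x=4
  x=5
  value=[2, 7, 12, 17, 22, 27]

Final answer: [2, 7, 12, 17, 22, 27]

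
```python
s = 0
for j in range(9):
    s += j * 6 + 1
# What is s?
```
Trace:
  s=0
  s=1, j=0
  s=8, j=1
  s=21, j=2
  s=40, j=3
  s=65, j=4
  s=96, j=5
  s=133, j=6
  s=176, j=7
  s=225, j=8

Final answer: 225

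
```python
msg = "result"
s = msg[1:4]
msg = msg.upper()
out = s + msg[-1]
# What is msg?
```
Trace:
  msg='result'
  msg='result', s='esu'
  msg='RESULT', s='esu'
  msg='RESULT', s='esu', out='esuT'

Final answer: 'RESULT'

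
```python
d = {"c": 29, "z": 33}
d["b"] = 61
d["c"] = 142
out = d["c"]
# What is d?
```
Trace:
  d={'c': 29, 'z': 33}
  d={'c': 29, 'z': 33, 'b': 61}
  d={'c': 142, 'z': 33, 'b': 61}
  d={'c': 142, 'z': 33, 'b': 61}, out=142

Final answer: {'c': 142, 'z': 33, 'b': 61}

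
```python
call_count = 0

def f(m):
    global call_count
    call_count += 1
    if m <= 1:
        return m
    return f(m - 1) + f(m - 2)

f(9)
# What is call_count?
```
Call trace (a repeated sub-call is expanded the first time; later identical calls just restate its return value):
f(m=9)
  f(m=8)
    f(m=7)
      f(m=6)
        f(m=5)
          f(m=4)
            f(m=3)
              f(m=2)
                f(m=1)
                -> return 1
                f(m=0)
                -> return 0
              -> return 1
              f(m=1)
              -> return 1
            -> return 2
            f(m=2) -> return 1  (same call as traced above)
          -> return 3
          f(m=3) -> return 2  (same call as traced above)
        -> return 5
        f(m=4) -> return 3  (same call as traced above)
      -> return 8
      f(m=5) -> return 5  (same call as traced above)
    -> return 13
    f(m=6) -> return 8  (same call as traced above)
  -> return 21
  f(m=7) -> return 13  (same call as traced above)
-> return 34

call_count is incremented once per call, so count the calls in each subtree. Let C(m) = number of calls made by f(m).
C(0) = C(1) = 1 (base case, no recursion); C(m) = 1 + C(m - 1) + C(m - 2) otherwise.
C(2) = 1 + C(1) + C(0) = 1 + 1 + 1 = 3
C(3) = 1 + C(2) + C(1) = 1 + 3 + 1 = 5
C(4) = 1 + C(3) + C(2) = 1 + 5 + 3 = 9
C(5) = 1 + C(4) + C(3) = 1 + 9 + 5 = 15
C(6) = 1 + C(5) + C(4) = 1 + 15 + 9 = 25
C(7) = 1 + C(6) + C(5) = 1 + 25 + 15 = 41
C(8) = 1 + C(7) + C(6) = 1 + 41 + 25 = 67
C(9) = 1 + C(8) + C(7) = 1 + 67 + 41 = 109
call_count = C(9) = 109

Final answer: 109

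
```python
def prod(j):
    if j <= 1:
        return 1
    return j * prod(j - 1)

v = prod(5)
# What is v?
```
Call trace:
prod(j=5)
  prod(j=4)
    prod(j=3)
      prod(j=2)
        prod(j=1)
        -> return 1
      -> return 2
    -> return 6
  -> return 24
-> return 120

Final answer: 120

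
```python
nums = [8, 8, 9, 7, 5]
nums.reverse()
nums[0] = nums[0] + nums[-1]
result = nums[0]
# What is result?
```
Trace:
  nums=[8, 8, 9, 7, 5]
  nums=[5, 7, 9, 8, 8]
  nums=[13, 7, 9, 8, 8]
  nums=[13, 7, 9, 8, 8], result=13

Final answer: 13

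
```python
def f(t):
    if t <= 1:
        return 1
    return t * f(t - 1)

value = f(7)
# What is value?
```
Call trace:
f(t=7)
  f(t=6)
    f(t=5)
      f(t=4)
        f(t=3)
          f(t=2)
            f(t=1)
            -> return 1
          -> return 2
        -> return 6
      -> return 24
    -> return 120
  -> return 720
-> return 5040

Final answer: 5040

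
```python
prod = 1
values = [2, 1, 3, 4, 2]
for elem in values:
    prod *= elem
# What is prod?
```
Trace:
  prod=1
  prod=2, elem=2
  prod=2, elem=1
  prod=6, elem=3
  prod=24, elem=4
  prod=48, elem=2

Final answer: 48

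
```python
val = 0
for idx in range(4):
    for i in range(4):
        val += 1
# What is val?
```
Trace:
  val=0
  val=1, idx=0, i=0
  val=2, idx=0, i=1
  val=3, idx=0, i=2
  val=4, idx=0, i=3
  val=5, idx=1, i=0
  val=6, idx=1, i=1
  val=7, idx=1, i=2
  val=8, idx=1, i=3
  val=9, idx=2, i=0
  val=10, idx=2, i=1
  val=11, idx=2, i=2
  val=12, idx=2, i=3
  val=13, idx=3, i=0
  val=14, idx=3, i=1
  val=15, idx=3, i=2
  val=16, idx=3, i=3

Final answer: 16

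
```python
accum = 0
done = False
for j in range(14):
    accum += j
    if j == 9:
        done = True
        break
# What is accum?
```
Trace:
  accum=0
  accum=0, done=False
  accum=0, done=False, j=0
  accum=1, done=False, j=1
  accum=3, done=False, j=2
  accum=6, done=False, j=3
  accum=10, done=False, j=4
  accum=15, done=False, j=5
  accum=21, done=False, j=6
  accum=28, done=False, j=7
  accum=36, done=False, j=8
  accum=45, done=True, j=9

Final answer: 45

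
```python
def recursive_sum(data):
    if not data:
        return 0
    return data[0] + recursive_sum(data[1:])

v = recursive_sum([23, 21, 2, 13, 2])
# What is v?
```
Call trace:
recursive_sum(data=[23, 21, 2, 13, 2])
  recursive_sum(data=[21, 2, 13, 2])
    recursive_sum(data=[2, 13, 2])
      recursive_sum(data=[13, 2])
        recursive_sum(data=[2])
          recursive_sum(data=[])
          -> return 0
        -> return 2
      -> return 15
    -> return 17
  -> return 38
-> return 61

Final answer: 61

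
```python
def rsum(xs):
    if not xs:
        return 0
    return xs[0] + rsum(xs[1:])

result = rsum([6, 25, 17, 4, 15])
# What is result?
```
Call trace:
rsum(xs=[6, 25, 17, 4, 15])
  rsum(xs=[25, 17, 4, 15])
    rsum(xs=[17, 4, 15])
      rsum(xs=[4, 15])
        rsum(xs=[15])
          rsum(xs=[])
          -> return 0
        -> return 15
      -> return 19
    -> return 36
  -> return 61
-> return 67

Final answer: 67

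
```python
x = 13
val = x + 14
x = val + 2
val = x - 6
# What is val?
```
Trace:
  x=13
  x=13, val=27
  x=29, val=27
  x=29, val=23

Final answer: 23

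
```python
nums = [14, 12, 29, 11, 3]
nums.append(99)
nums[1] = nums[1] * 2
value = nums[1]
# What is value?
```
Trace:
  nums=[14, 12, 29, 11, 3]
  nums=[14, 12, 29, 11, 3, 99]
  nums=[14, 24, 29, 11, 3, 99]
  nums=[14, 24, 29, 11, 3, 99], value=24

Final answer: 24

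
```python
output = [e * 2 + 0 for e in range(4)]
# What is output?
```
Trace:
  e=0
  e=1
  e=2
  e=3
  output=[0, 2, 4, 6]

Final answer: [0, 2, 4, 6]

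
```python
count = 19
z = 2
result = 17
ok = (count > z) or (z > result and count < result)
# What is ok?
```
Trace:
  count=19
  count=19, z=2
  count=19, z=2, result=17
  count=19, z=2, result=17, ok=True

Final answer: True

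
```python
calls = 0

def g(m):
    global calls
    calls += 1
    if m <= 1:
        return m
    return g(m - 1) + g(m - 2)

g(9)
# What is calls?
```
Call trace (a repeated sub-call is expanded the first time; later identical calls just restate its return value):
g(m=9)
  g(m=8)
    g(m=7)
      g(m=6)
        g(m=5)
          g(m=4)
            g(m=3)
              g(m=2)
                g(m=1)
                -> return 1
                g(m=0)
                -> return 0
              -> return 1
              g(m=1)
              -> return 1
            -> return 2
            g(m=2) -> return 1  (same call as traced above)
          -> return 3
          g(m=3) -> return 2  (same call as traced above)
        -> return 5
        g(m=4) -> return 3  (same call as traced above)
      -> return 8
      g(m=5) -> return 5  (same call as traced above)
    -> return 13
    g(m=6) -> return 8  (same call as traced above)
  -> return 21
  g(m=7) -> return 13  (same call as traced above)
-> return 34

calls is incremented once per call, so count the calls in each subtree. Let C(m) = number of calls made by g(m).
C(0) = C(1) = 1 (base case, no recursion); C(m) = 1 + C(m - 1) + C(m - 2) otherwise.
C(2) = 1 + C(1) + C(0) = 1 + 1 + 1 = 3
C(3) = 1 + C(2) + C(1) = 1 + 3 + 1 = 5
C(4) = 1 + C(3) + C(2) = 1 + 5 + 3 = 9
C(5) = 1 + C(4) + C(3) = 1 + 9 + 5 = 15
C(6) = 1 + C(5) + C(4) = 1 + 15 + 9 = 25
C(7) = 1 + C(6) + C(5) = 1 + 25 + 15 = 41
C(8) = 1 + C(7) + C(6) = 1 + 41 + 25 = 67
C(9) = 1 + C(8) + C(7) = 1 + 67 + 41 = 109
calls = C(9) = 109

Final answer: 109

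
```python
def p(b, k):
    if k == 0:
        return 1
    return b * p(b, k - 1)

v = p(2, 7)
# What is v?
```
Call trace:
p(b=2, k=7)
  p(b=2, k=6)
    p(b=2, k=5)
      p(b=2, k=4)
        p(b=2, k=3)
          p(b=2, k=2)
            p(b=2, k=1)
              p(b=2, k=0)
              -> return 1
            -> return 2
          -> return 4
        -> return 8
      -> return 16
    -> return 32
  -> return 64
-> return 128

Final answer: 128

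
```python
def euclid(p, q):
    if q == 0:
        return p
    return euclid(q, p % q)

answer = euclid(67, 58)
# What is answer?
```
Call trace:
euclid(p=67, q=58)
  euclid(p=58, q=9)
    euclid(p=9, q=4)
      euclid(p=4, q=1)
        euclid(p=1, q=0)
        -> return 1
      -> return 1
    -> return 1
  -> return 1
-> return 1

Final answer: 1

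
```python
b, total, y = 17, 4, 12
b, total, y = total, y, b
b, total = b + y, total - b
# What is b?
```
Trace:
  b=17, total=4, y=12
  b=4, total=12, y=17
  b=21, total=8, y=17

Final answer: 21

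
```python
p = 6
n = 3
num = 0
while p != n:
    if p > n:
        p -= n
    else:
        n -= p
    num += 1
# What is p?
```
Trace:
  p=6
  p=6, n=3
  p=6, n=3, num=0
  p=3, n=3, num=1

Final answer: 3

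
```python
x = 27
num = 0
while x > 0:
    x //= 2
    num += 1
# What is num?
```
Trace:
  x=27
  x=27, num=0
  x=13, num=1
  x=6, num=2
  x=3, num=3
  x=1, num=4
  x=0, num=5

Final answer: 5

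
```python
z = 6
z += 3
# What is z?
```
Trace:
  z=6
  z=9

Final answer: 9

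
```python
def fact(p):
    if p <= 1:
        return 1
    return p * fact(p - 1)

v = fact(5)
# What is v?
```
Call trace:
fact(p=5)
  fact(p=4)
    fact(p=3)
      fact(p=2)
        fact(p=1)
        -> return 1
      -> return 2
    -> return 6
  -> return 24
-> return 120

Final answer: 120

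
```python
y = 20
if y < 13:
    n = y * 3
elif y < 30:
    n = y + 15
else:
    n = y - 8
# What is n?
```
Trace:
  y=20
  y=20, n=35

Final answer: 35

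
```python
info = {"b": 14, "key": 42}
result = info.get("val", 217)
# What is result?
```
Trace:
  info={'b': 14, 'key': 42}
  info={'b': 14, 'key': 42}, result=217

Final answer: 217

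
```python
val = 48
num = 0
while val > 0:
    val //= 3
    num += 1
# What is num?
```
Trace:
  val=48
  val=48, num=0
  val=16, num=1
  val=5, num=2
  val=1, num=3
  val=0, num=4

Final answer: 4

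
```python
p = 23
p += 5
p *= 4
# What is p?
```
Trace:
  p=23
  p=28
  p=112

Final answer: 112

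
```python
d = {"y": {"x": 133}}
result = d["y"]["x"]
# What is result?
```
Trace:
  d={'y': {'x': 133}}
  d={'y': {'x': 133}}, result=133

Final answer: 133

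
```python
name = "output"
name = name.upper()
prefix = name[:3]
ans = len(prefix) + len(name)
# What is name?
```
Trace:
  name='output'
  name='OUTPUT'
  name='OUTPUT', prefix='OUT'
  name='OUTPUT', prefix='OUT', ans=9

Final answer: 'OUTPUT'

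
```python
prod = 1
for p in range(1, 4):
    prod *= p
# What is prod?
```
Trace:
  prod=1
  prod=1, p=1
  prod=2, p=2
  prod=6, p=3

Final answer: 6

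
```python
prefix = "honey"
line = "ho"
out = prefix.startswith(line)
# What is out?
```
Trace:
  prefix='honey'
  prefix='honey', line='ho'
  prefix='honey', line='ho', out=True

Final answer: True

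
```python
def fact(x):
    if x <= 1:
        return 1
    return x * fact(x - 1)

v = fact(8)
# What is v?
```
Call trace:
fact(x=8)
  fact(x=7)
    fact(x=6)
      fact(x=5)
        fact(x=4)
          fact(x=3)
            fact(x=2)
              fact(x=1)
              -> return 1
            -> return 2
          -> return 6
        -> return 24
      -> return 120
    -> return 720
  -> return 5040
-> return 40320

Final answer: 40320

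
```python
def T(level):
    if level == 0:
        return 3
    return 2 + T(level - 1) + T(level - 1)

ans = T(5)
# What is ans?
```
Call trace (a repeated sub-call is expanded the first time; later identical calls just restate its return value):
T(level=5)
  T(level=4)
    T(level=3)
      T(level=2)
        T(level=1)
          T(level=0)
          -> return 3
          T(level=0)
          -> return 3
        -> return 8
        T(level=1) -> return 8  (same call as traced above)
      -> return 18
      T(level=2) -> return 18  (same call as traced above)
    -> return 38
    T(level=3) -> return 38  (same call as traced above)
  -> return 78
  T(level=4) -> return 78  (same call as traced above)
-> return 158

Final answer: 158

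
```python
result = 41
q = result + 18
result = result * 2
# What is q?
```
Trace:
  result=41
  result=41, q=59
  result=82, q=59

Final answer: 59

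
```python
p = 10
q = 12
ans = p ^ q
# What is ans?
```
Trace:
  p=10
  p=10, q=12
  p=10, q=12, ans=6

Final answer: 6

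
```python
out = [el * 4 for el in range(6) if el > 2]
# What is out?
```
Trace:
  el=0
  el=1
  el=2
  el=3
  el=4
  el=5
  out=[12, 16, 20]

Final answer: [12, 16, 20]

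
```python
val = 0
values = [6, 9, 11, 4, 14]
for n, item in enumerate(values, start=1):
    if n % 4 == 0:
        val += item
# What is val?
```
Trace:
  val=0
  val=0, n=1, item=6
  val=0, n=2, item=9
  val=0, n=3, item=11
  val=4, n=4, item=4
  val=4, n=5, item=14

Final answer: 4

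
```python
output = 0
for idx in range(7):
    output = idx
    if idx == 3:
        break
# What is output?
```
Trace:
  output=0
  output=0, idx=0
  output=1, idx=1
  output=2, idx=2
  output=3, idx=3

Final answer: 3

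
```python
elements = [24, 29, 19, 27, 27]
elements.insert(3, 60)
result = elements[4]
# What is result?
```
Trace:
  elements=[24, 29, 19, 27, 27]
  elements=[24, 29, 19, 60, 27, 27]
  elements=[24, 29, 19, 60, 27, 27], result=27

Final answer: 27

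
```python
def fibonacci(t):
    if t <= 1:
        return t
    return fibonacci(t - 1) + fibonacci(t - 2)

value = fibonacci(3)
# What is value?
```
Call trace:
fibonacci(t=3)
  fibonacci(t=2)
    fibonacci(t=1)
    -> return 1
    fibonacci(t=0)
    -> return 0
  -> return 1
  fibonacci(t=1)
  -> return 1
-> return 2

Final answer: 2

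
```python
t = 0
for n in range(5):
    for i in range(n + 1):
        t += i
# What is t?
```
Trace:
  t=0
  t=0, n=0, i=0
  t=0, n=1, i=0
  t=1, n=1, i=1
  t=1, n=2, i=0
  t=2, n=2, i=1
  t=4, n=2, i=2
  t=4, n=3, i=0
  t=5, n=3, i=1
  t=7, n=3, i=2
  t=10, n=3, i=3
  t=10, n=4, i=0
  t=11, n=4, i=1
  t=13, n=4, i=2
  t=16, n=4, i=3
  t=20, n=4, i=4

Final answer: 20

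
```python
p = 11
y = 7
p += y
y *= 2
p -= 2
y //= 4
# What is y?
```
Trace:
  p=11
  p=11, y=7
  p=18, y=7
  p=18, y=14
  p=16, y=14
  p=16, y=3

Final answer: 3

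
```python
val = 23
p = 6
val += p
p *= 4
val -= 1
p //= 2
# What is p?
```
Trace:
  val=23
  val=23, p=6
  val=29, p=6
  val=29, p=24
  val=28, p=24
  val=28, p=12

Final answer: 12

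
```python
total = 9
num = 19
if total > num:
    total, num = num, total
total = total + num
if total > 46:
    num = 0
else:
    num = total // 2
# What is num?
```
Trace:
  total=9
  total=9, num=19
  total=9, num=19
  total=28, num=19
  total=28, num=14

Final answer: 14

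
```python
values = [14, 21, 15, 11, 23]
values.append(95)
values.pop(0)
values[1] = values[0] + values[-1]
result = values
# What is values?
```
Trace:
  values=[14, 21, 15, 11, 23]
  values=[14, 21, 15, 11, 23, 95]
  values=[21, 15, 11, 23, 95]
  values=[21, 116, 11, 23, 95]
  values=[21, 116, 11, 23, 95], result=[21, 116, 11, 23, 95]

Final answer: [21, 116, 11, 23, 95]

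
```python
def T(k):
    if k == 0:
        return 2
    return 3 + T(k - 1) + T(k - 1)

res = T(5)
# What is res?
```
Call trace (a repeated sub-call is expanded the first time; later identical calls just restate its return value):
T(k=5)
  T(k=4)
    T(k=3)
      T(k=2)
        T(k=1)
          T(k=0)
          -> return 2
          T(k=0)
          -> return 2
        -> return 7
        T(k=1) -> return 7  (same call as traced above)
      -> return 17
      T(k=2) -> return 17  (same call as traced above)
    -> return 37
    T(k=3) -> return 37  (same call as traced above)
  -> return 77
  T(k=4) -> return 77  (same call as traced above)
-> return 157

Final answer: 157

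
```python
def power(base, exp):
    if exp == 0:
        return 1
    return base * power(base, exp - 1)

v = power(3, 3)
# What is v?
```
Call trace:
power(base=3, exp=3)
  power(base=3, exp=2)
    power(base=3, exp=1)
      power(base=3, exp=0)
      -> return 1
    -> return 3
  -> return 9
-> return 27

Final answer: 27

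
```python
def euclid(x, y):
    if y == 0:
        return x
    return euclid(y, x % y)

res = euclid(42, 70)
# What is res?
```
Call trace:
euclid(x=42, y=70)
  euclid(x=70, y=42)
    euclid(x=42, y=28)
      euclid(x=28, y=14)
        euclid(x=14, y=0)
        -> return 14
      -> return 14
    -> return 14
  -> return 14
-> return 14

Final answer: 14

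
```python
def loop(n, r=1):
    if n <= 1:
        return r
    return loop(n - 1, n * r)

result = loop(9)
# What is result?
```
Call trace:
loop(n=9, r=1)
  loop(n=8, r=9)
    loop(n=7, r=72)
      loop(n=6, r=504)
        loop(n=5, r=3024)
          loop(n=4, r=15120)
            loop(n=3, r=60480)
              loop(n=2, r=181440)
                loop(n=1, r=362880)
                -> return 362880
              -> return 362880
            -> return 362880
          -> return 362880
        -> return 362880
      -> return 362880
    -> return 362880
  -> return 362880
-> return 362880

Final answer: 362880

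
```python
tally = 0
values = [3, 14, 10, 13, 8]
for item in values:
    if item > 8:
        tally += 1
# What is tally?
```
Trace:
  tally=0
  tally=0, item=3
  tally=1, item=14
  tally=2, item=10
  tally=3, item=13
  tally=3, item=8

Final answer: 3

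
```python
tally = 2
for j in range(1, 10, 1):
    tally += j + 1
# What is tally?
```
Trace:
  tally=2
  tally=4, j=1
  tally=7, j=2
  tally=11, j=3
  tally=16, j=4
  tally=22, j=5
  tally=29, j=6
  tally=37, j=7
  tally=46, j=8
  tally=56, j=9

Final answer: 56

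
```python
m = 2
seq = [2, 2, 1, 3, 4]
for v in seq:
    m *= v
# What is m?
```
Trace:
  m=2
  m=4, v=2
  m=8, v=2
  m=8, v=1
  m=24, v=3
  m=96, v=4

Final answer: 96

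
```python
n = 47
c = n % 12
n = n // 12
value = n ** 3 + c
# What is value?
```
Trace:
  n=47
  n=47, c=11
  n=3, c=11
  n=3, c=11, value=38

Final answer: 38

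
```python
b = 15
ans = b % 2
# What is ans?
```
Trace:
  b=15
  b=15, ans=1

Final answer: 1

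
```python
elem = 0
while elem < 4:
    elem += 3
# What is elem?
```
Trace:
  elem=0
  elem=3
  elem=6

Final answer: 6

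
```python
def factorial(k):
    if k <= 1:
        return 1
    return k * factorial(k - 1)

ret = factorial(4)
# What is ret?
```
Call trace:
factorial(k=4)
  factorial(k=3)
    factorial(k=2)
      factorial(k=1)
      -> return 1
    -> return 2
  -> return 6
-> return 24

Final answer: 24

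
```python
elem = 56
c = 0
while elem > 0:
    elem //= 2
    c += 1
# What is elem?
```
Trace:
  elem=56
  elem=56, c=0
  elem=28, c=1
  elem=14, c=2
  elem=7, c=3
  elem=3, c=4
  elem=1, c=5
  elem=0, c=6

Final answer: 0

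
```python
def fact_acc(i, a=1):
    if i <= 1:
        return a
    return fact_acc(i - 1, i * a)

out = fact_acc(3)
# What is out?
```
Call trace:
fact_acc(i=3, a=1)
  fact_acc(i=2, a=3)
    fact_acc(i=1, a=6)
    -> return 6
  -> return 6
-> return 6

Final answer: 6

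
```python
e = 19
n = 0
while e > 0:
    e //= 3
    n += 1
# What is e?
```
Trace:
  e=19
  e=19, n=0
  e=6, n=1
  e=2, n=2
  e=0, n=3

Final answer: 0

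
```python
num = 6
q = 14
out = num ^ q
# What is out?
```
Trace:
  num=6
  num=6, q=14
  num=6, q=14, out=8

Final answer: 8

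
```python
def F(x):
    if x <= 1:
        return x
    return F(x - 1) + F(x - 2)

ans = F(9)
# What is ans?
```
Call trace (a repeated sub-call is expanded the first time; later identical calls just restate its return value):
F(x=9)
  F(x=8)
    F(x=7)
      F(x=6)
        F(x=5)
          F(x=4)
            F(x=3)
              F(x=2)
                F(x=1)
                -> return 1
                F(x=0)
                -> return 0
              -> return 1
              F(x=1)
              -> return 1
            -> return 2
            F(x=2) -> return 1  (same call as traced above)
          -> return 3
          F(x=3) -> return 2  (same call as traced above)
        -> return 5
        F(x=4) -> return 3  (same call as traced above)
      -> return 8
      F(x=5) -> return 5  (same call as traced above)
    -> return 13
    F(x=6) -> return 8  (same call as traced above)
  -> return 21
  F(x=7) -> return 13  (same call as traced above)
-> return 34

Final answer: 34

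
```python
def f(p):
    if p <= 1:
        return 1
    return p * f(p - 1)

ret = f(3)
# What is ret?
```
Call trace:
f(p=3)
  f(p=2)
    f(p=1)
    -> return 1
  -> return 2
-> return 6

Final answer: 6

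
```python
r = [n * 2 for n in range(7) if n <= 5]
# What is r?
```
Trace:
  n=0
  n=1
  n=2
  n=3
  n=4
  n=5
  n=6
  r=[0, 2, 4, 6, 8, 10]

Final answer: [0, 2, 4, 6, 8, 10]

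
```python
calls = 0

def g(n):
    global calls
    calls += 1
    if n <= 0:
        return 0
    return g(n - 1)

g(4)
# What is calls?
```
Call trace:
g(n=4)
  g(n=3)
    g(n=2)
      g(n=1)
        g(n=0)
        -> return 0
      -> return 0
    -> return 0
  -> return 0
-> return 0

calls is incremented once per call. g is entered once for each n = 4, 3, 2, 1, 0 (the n <= 0 call returns without recursing), i.e. 4 + 1 calls.
calls = 5

Final answer: 5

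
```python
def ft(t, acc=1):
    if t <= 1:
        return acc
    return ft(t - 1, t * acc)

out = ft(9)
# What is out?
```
Call trace:
ft(t=9, acc=1)
  ft(t=8, acc=9)
    ft(t=7, acc=72)
      ft(t=6, acc=504)
        ft(t=5, acc=3024)
          ft(t=4, acc=15120)
            ft(t=3, acc=60480)
              ft(t=2, acc=181440)
                ft(t=1, acc=362880)
                -> return 362880
              -> return 362880
            -> return 362880
          -> return 362880
        -> return 362880
      -> return 362880
    -> return 362880
  -> return 362880
-> return 362880

Final answer: 362880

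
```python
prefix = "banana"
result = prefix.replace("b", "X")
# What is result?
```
Trace:
  prefix='banana'
  prefix='banana', result='Xanana'

Final answer: 'Xanana'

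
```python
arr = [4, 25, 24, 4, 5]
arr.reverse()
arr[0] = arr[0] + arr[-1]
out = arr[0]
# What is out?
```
Trace:
  arr=[4, 25, 24, 4, 5]
  arr=[5, 4, 24, 25, 4]
  arr=[9, 4, 24, 25, 4]
  arr=[9, 4, 24, 25, 4], out=9

Final answer: 9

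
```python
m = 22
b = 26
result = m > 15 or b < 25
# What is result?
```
Trace:
  m=22
  m=22, b=26
  m=22, b=26, result=True

Final answer: True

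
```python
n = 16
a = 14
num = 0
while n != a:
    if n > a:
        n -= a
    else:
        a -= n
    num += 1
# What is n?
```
Trace:
  n=16
  n=16, a=14
  n=16, a=14, num=0
  n=2, a=14, num=1
  n=2, a=12, num=2
  n=2, a=10, num=3
  n=2, a=8, num=4
  n=2, a=6, num=5
  n=2, a=4, num=6
  n=2, a=2, num=7

Final answer: 2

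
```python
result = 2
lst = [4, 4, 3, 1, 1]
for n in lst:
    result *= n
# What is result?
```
Trace:
  result=2
  result=8, n=4
  result=32, n=4
  result=96, n=3
  result=96, n=1
  result=96, n=1

Final answer: 96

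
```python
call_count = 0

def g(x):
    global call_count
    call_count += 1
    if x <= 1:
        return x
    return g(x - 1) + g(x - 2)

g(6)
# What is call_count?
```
Call trace (a repeated sub-call is expanded the first time; later identical calls just restate its return value):
g(x=6)
  g(x=5)
    g(x=4)
      g(x=3)
        g(x=2)
          g(x=1)
          -> return 1
          g(x=0)
          -> return 0
        -> return 1
        g(x=1)
        -> return 1
      -> return 2
      g(x=2) -> return 1  (same call as traced above)
    -> return 3
    g(x=3) -> return 2  (same call as traced above)
  -> return 5
  g(x=4) -> return 3  (same call as traced above)
-> return 8

call_count is incremented once per call, so count the calls in each subtree. Let C(x) = number of calls made by g(x).
C(0) = C(1) = 1 (base case, no recursion); C(x) = 1 + C(x - 1) + C(x - 2) otherwise.
C(2) = 1 + C(1) + C(0) = 1 + 1 + 1 = 3
C(3) = 1 + C(2) + C(1) = 1 + 3 + 1 = 5
C(4) = 1 + C(3) + C(2) = 1 + 5 + 3 = 9
C(5) = 1 + C(4) + C(3) = 1 + 9 + 5 = 15
C(6) = 1 + C(5) + C(4) = 1 + 15 + 9 = 25
call_count = C(6) = 25

Final answer: 25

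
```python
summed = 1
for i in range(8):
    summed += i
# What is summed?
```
Trace:
  summed=1
  summed=1, i=0
  summed=2, i=1
  summed=4, i=2
  summed=7, i=3
  summed=11, i=4
  summed=16, i=5
  summed=22, i=6
  summed=29, i=7

Final answer: 29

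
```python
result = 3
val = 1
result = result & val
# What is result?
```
Trace:
  result=3
  result=3, val=1
  result=1, val=1

Final answer: 1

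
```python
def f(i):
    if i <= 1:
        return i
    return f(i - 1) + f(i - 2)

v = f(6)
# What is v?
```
Call trace (a repeated sub-call is expanded the first time; later identical calls just restate its return value):
f(i=6)
  f(i=5)
    f(i=4)
      f(i=3)
        f(i=2)
          f(i=1)
          -> return 1
          f(i=0)
          -> return 0
        -> return 1
        f(i=1)
        -> return 1
      -> return 2
      f(i=2) -> return 1  (same call as traced above)
    -> return 3
    f(i=3) -> return 2  (same call as traced above)
  -> return 5
  f(i=4) -> return 3  (same call as traced above)
-> return 8

Final answer: 8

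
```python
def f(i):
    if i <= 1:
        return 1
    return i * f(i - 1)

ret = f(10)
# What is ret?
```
Call trace:
f(i=10)
  f(i=9)
    f(i=8)
      f(i=7)
        f(i=6)
          f(i=5)
            f(i=4)
              f(i=3)
                f(i=2)
                  f(i=1)
                  -> return 1
                -> return 2
              -> return 6
            -> return 24
          -> return 120
        -> return 720
      -> return 5040
    -> return 40320
  -> return 362880
-> return 3628800

Final answer: 3628800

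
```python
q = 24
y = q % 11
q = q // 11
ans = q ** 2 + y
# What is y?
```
Trace:
  q=24
  q=24, y=2
  q=2, y=2
  q=2, y=2, ans=6

Final answer: 2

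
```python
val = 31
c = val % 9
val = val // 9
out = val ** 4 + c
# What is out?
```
Trace:
  val=31
  val=31, c=4
  val=3, c=4
  val=3, c=4, out=85

Final answer: 85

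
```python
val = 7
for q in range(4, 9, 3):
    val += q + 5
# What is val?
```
Trace:
  val=7
  val=16, q=4
  val=28, q=7

Final answer: 28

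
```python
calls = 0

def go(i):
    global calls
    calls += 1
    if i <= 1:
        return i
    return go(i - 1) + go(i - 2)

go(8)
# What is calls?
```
Call trace (a repeated sub-call is expanded the first time; later identical calls just restate its return value):
go(i=8)
  go(i=7)
    go(i=6)
      go(i=5)
        go(i=4)
          go(i=3)
            go(i=2)
              go(i=1)
              -> return 1
              go(i=0)
              -> return 0
            -> return 1
            go(i=1)
            -> return 1
          -> return 2
          go(i=2) -> return 1  (same call as traced above)
        -> return 3
        go(i=3) -> return 2  (same call as traced above)
      -> return 5
      go(i=4) -> return 3  (same call as traced above)
    -> return 8
    go(i=5) -> return 5  (same call as traced above)
  -> return 13
  go(i=6) -> return 8  (same call as traced above)
-> return 21

calls is incremented once per call, so count the calls in each subtree. Let C(i) = number of calls made by go(i).
C(0) = C(1) = 1 (base case, no recursion); C(i) = 1 + C(i - 1) + C(i - 2) otherwise.
C(2) = 1 + C(1) + C(0) = 1 + 1 + 1 = 3
C(3) = 1 + C(2) + C(1) = 1 + 3 + 1 = 5
C(4) = 1 + C(3) + C(2) = 1 + 5 + 3 = 9
C(5) = 1 + C(4) + C(3) = 1 + 9 + 5 = 15
C(6) = 1 + C(5) + C(4) = 1 + 15 + 9 = 25
C(7) = 1 + C(6) + C(5) = 1 + 25 + 15 = 41
C(8) = 1 + C(7) + C(6) = 1 + 41 + 25 = 67
calls = C(8) = 67

Final answer: 67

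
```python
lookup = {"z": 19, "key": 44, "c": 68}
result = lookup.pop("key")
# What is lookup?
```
Trace:
  lookup={'z': 19, 'key': 44, 'c': 68}
  lookup={'z': 19, 'c': 68}, result=44

Final answer: {'z': 19, 'c': 68}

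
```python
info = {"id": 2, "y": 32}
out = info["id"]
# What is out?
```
Trace:
  info={'id': 2, 'y': 32}
  info={'id': 2, 'y': 32}, out=2

Final answer: 2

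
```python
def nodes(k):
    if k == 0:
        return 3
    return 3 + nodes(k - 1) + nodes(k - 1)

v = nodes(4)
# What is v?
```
Call trace (a repeated sub-call is expanded the first time; later identical calls just restate its return value):
nodes(k=4)
  nodes(k=3)
    nodes(k=2)
      nodes(k=1)
        nodes(k=0)
        -> return 3
        nodes(k=0)
        -> return 3
      -> return 9
      nodes(k=1) -> return 9  (same call as traced above)
    -> return 21
    nodes(k=2) -> return 21  (same call as traced above)
  -> return 45
  nodes(k=3) -> return 45  (same call as traced above)
-> return 93

Final answer: 93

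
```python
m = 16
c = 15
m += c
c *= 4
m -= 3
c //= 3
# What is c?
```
Trace:
  m=16
  m=16, c=15
  m=31, c=15
  m=31, c=60
  m=28, c=60
  m=28, c=20

Final answer: 20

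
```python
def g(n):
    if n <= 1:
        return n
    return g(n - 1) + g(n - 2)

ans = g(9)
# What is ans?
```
Call trace (a repeated sub-call is expanded the first time; later identical calls just restate its return value):
g(n=9)
  g(n=8)
    g(n=7)
      g(n=6)
        g(n=5)
          g(n=4)
            g(n=3)
              g(n=2)
                g(n=1)
                -> return 1
                g(n=0)
                -> return 0
              -> return 1
              g(n=1)
              -> return 1
            -> return 2
            g(n=2) -> return 1  (same call as traced above)
          -> return 3
          g(n=3) -> return 2  (same call as traced above)
        -> return 5
        g(n=4) -> return 3  (same call as traced above)
      -> return 8
      g(n=5) -> return 5  (same call as traced above)
    -> return 13
    g(n=6) -> return 8  (same call as traced above)
  -> return 21
  g(n=7) -> return 13  (same call as traced above)
-> return 34

Final answer: 34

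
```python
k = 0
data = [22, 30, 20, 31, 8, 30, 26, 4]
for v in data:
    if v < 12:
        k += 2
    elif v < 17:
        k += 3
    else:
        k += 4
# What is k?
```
Trace:
  k=0
  k=4, v=22
  k=8, v=30
  k=12, v=20
  k=16, v=31
  k=18, v=8
  k=22, v=30
  k=26, v=26
  k=28, v=4

Final answer: 28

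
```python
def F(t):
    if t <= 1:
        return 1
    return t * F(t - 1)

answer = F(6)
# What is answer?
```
Call trace:
F(t=6)
  F(t=5)
    F(t=4)
      F(t=3)
        F(t=2)
          F(t=1)
          -> return 1
        -> return 2
      -> return 6
    -> return 24
  -> return 120
-> return 720

Final answer: 720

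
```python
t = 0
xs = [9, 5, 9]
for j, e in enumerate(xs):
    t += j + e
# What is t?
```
Trace:
  t=0
  t=9, j=0, e=9
  t=15, j=1, e=5
  t=26, j=2, e=9

Final answer: 26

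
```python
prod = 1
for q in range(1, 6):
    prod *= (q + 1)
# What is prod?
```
Trace:
  prod=1
  prod=2, q=1
  prod=6, q=2
  prod=24, q=3
  prod=120, q=4
  prod=720, q=5

Final answer: 720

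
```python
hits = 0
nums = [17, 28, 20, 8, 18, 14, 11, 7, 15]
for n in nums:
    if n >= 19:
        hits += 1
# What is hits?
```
Trace:
  hits=0
  hits=0, n=17
  hits=1, n=28
  hits=2, n=20
  hits=2, n=8
  hits=2, n=18
  hits=2, n=14
  hits=2, n=11
  hits=2, n=7
  hits=2, n=15

Final answer: 2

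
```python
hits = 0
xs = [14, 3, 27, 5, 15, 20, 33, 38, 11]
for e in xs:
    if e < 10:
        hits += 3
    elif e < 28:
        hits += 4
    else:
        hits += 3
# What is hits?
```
Trace:
  hits=0
  hits=4, e=14
  hits=7, e=3
  hits=11, e=27
  hits=14, e=5
  hits=18, e=15
  hits=22, e=20
  hits=25, e=33
  hits=28, e=38
  hits=32, e=11

Final answer: 32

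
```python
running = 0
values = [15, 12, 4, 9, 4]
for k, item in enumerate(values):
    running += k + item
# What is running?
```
Trace:
  running=0
  running=15, k=0, item=15
  running=28, k=1, item=12
  running=34, k=2, item=4
  running=46, k=3, item=9
  running=54, k=4, item=4

Final answer: 54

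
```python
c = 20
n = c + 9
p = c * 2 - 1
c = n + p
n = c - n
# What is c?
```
Trace:
  c=20
  c=20, n=29
  c=20, n=29, p=39
  c=68, n=29, p=39
  c=68, n=39, p=39

Final answer: 68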